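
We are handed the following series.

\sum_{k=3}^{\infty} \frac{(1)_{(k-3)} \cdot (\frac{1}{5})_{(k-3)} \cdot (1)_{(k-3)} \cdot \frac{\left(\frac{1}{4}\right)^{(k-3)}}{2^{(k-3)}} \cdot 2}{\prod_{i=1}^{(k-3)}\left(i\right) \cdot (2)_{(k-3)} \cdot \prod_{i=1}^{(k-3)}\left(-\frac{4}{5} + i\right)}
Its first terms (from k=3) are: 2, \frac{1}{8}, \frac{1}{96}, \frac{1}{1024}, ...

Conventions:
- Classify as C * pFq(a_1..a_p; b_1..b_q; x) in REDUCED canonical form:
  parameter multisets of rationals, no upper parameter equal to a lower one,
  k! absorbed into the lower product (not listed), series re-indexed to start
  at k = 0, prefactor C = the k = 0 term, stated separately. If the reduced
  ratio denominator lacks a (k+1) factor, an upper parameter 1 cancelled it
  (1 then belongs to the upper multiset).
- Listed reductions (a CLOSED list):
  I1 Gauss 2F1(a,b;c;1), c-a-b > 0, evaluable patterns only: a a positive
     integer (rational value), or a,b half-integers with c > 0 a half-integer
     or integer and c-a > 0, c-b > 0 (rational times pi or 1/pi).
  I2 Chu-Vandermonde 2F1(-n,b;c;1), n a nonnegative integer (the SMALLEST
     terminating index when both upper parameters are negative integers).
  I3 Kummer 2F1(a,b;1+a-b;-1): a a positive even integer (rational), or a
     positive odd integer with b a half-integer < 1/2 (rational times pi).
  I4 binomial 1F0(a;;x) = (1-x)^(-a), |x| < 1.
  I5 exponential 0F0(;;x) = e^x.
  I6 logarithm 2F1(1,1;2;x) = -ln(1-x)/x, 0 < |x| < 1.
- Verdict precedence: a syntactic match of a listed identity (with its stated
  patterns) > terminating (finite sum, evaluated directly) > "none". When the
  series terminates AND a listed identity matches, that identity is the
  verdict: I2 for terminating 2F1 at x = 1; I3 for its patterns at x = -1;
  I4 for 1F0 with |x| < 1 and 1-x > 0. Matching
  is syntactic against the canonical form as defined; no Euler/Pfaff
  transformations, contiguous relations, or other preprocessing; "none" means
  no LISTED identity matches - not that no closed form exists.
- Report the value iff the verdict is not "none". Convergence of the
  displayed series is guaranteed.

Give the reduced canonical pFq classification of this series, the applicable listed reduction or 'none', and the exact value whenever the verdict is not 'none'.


With C = 2: the canonical form is 2F1(1, 1; 2; \frac{1}{8}). Verdict: this is the I6 logarithm reduction (the logarithm: parameters (1,1;2), x = \frac{1}{8}). Its exact value is \left(-16\right) \cdot \ln\left(\frac{7}{8}\right).

Key step: from the first term 2: the two k-th powers (C = 2) combine into one argument.
Term ratio: r(k) = \frac{1}{8} * (k+1) (k+1) / [(k+2) (k+1)] - rational in k, leading ratio \frac{1}{8}; with t_0 = 2, classification follows.


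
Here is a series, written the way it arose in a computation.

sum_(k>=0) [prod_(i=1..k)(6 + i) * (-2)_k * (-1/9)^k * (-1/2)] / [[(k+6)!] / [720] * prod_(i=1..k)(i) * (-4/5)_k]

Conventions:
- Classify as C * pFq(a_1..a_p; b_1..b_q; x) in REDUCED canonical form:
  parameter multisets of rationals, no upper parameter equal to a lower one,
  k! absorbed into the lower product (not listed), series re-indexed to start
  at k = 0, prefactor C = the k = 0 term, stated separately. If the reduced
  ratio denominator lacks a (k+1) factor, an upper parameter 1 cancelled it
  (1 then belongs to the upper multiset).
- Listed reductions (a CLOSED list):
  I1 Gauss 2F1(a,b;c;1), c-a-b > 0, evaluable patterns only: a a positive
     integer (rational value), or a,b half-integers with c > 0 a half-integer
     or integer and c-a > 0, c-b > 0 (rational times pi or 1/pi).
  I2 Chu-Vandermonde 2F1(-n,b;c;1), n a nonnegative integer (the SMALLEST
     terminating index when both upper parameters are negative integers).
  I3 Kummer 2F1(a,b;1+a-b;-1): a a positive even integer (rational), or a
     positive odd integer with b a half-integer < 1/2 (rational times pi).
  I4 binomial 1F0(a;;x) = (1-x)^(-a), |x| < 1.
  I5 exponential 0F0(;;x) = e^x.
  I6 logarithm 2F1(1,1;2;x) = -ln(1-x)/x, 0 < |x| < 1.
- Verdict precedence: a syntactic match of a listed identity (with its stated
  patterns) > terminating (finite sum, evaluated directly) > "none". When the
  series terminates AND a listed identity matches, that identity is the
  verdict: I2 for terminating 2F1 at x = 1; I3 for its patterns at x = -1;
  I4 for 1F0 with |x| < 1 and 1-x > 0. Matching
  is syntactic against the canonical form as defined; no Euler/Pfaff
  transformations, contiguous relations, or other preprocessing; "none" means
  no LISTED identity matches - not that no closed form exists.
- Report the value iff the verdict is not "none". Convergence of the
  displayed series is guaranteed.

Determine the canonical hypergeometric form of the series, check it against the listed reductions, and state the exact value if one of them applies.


Classification (C = -1/2): 1F1 with upper {-2}, lower {-4/5}, argument x = -1/9. Verdict: terminating. With -2 upstairs the series is a 3-term polynomial sum; evaluated term by term. Value: -209/648.

The tell: from the first term -1/2: the product of the first k integers (C = -1/2, x = -1/9) is k!.
Step ratio: r(k) = (-1/9) * (k-2) / [(k-4/5) (k+1)] - rational in k, leading ratio (-1/9); with t_0 = -1/2, classification follows.


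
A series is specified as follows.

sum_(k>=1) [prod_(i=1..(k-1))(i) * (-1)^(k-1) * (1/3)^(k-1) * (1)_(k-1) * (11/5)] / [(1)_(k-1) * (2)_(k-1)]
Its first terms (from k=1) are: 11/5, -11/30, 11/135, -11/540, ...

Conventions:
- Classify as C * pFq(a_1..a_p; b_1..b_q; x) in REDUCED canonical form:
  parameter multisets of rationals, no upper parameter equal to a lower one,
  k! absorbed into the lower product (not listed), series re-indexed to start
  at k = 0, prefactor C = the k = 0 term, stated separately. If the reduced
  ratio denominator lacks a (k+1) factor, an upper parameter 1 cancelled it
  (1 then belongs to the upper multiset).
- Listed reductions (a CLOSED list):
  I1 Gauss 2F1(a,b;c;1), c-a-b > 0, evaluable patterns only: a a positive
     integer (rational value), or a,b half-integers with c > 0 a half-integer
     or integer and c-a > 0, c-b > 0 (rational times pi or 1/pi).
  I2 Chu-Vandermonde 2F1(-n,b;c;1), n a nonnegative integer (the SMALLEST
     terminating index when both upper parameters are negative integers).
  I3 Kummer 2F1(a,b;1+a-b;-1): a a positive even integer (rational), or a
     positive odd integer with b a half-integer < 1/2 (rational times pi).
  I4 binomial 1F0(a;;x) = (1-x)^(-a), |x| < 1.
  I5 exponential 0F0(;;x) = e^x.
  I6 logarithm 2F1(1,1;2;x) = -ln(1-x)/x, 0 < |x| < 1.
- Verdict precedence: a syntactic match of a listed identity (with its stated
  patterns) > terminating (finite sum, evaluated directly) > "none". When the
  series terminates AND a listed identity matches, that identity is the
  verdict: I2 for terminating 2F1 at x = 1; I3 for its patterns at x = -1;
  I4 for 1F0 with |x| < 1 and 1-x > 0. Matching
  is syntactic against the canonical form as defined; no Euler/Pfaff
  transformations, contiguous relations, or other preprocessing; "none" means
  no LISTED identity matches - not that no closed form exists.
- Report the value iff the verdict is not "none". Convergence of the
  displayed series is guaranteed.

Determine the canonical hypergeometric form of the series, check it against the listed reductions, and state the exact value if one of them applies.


Classification (C = 11/5): 2F1 with upper {1, 1}, lower {2}, argument x = -1/3. Verdict: the logarithmic series (I6) matches (the logarithm: parameters (1,1;2), x = -1/3). Hence: (33/5) * ln(4/3).

Key step: t_0 being 11/5, the (-1)^k factor (prefactor 11/5) folds into the argument's sign.
Consecutive-term ratio: r(k) = (-1/3) * (k+1) (k+1) / [(k+2) (k+1)] - rational; roots negated = parameters, x = (-1/3), C = 11/5.


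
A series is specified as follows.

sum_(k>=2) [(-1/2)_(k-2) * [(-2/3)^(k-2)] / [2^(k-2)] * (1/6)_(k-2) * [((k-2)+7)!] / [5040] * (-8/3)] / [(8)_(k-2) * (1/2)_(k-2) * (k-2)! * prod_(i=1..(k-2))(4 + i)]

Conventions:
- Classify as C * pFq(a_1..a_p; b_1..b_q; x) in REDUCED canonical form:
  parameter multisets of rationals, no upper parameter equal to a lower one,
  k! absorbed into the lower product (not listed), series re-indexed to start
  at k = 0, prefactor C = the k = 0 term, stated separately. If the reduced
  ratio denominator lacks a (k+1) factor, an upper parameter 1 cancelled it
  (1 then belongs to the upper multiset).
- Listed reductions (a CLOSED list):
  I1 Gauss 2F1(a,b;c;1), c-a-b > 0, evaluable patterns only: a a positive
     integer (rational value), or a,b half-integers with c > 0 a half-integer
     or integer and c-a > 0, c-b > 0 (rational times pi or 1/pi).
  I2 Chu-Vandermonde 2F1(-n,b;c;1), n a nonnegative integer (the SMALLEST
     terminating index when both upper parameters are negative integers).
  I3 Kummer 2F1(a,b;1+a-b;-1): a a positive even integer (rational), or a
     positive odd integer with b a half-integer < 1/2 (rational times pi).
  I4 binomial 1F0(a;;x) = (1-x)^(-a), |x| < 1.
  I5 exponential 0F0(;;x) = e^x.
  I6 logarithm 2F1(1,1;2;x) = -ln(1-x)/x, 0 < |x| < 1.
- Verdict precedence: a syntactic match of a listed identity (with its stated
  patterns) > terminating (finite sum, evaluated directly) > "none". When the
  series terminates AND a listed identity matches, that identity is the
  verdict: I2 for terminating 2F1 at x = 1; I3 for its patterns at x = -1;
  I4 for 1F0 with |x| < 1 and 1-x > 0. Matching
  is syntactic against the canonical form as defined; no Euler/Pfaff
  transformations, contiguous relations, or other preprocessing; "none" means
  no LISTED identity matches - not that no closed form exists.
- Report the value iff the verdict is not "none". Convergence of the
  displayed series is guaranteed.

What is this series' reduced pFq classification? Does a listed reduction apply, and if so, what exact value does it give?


Prefactor -8/3, argument -1/3: 2F2 with upper {-1/2, 1/6} over lower {1/2, 5}. Verdict: none. Every listed pattern misses the 2F2 form at -1/3, upper {-1/2, 1/6}.

Key observation: t_0 being -8/3, the parameter 8 appears in both the upper and lower lists and cancels.
Consecutive-term ratio: r(k) = (-1/3) * (k-1/2) (k+1/6) / [(k+1/2) (k+5) (k+1)] - rational in k, leading ratio (-1/3); with t_0 = -8/3, classification follows.


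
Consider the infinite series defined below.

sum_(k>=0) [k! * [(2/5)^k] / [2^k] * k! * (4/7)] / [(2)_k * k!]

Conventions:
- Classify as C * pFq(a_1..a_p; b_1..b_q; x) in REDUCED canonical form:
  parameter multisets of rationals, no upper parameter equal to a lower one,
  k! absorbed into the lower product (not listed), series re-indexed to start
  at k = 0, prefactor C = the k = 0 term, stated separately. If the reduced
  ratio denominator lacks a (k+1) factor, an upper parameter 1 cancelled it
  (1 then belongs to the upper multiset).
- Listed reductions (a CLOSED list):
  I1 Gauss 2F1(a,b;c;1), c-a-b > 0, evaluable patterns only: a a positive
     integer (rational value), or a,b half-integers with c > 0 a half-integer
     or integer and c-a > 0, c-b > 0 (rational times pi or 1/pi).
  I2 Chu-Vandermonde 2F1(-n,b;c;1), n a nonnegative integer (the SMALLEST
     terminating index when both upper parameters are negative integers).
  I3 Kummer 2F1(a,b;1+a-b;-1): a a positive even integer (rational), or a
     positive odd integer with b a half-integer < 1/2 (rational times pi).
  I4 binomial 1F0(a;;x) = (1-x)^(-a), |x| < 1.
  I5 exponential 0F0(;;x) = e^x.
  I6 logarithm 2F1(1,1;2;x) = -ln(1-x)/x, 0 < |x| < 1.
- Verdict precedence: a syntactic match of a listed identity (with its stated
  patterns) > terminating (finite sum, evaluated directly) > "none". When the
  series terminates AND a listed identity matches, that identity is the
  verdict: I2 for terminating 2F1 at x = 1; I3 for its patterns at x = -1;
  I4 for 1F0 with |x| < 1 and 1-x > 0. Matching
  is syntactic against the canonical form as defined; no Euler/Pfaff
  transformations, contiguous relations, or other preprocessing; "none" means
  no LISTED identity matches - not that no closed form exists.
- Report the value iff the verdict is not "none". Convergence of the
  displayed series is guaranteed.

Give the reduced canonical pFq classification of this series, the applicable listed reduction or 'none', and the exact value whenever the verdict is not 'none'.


The tell: t_0 = 4/7 here, and the factorial ratio (C = 4/7) (k+a-1)!/(a-1)! is a rising factorial (a)_k.
Adjacent-term ratio: r(k) = (1/5) * (k+1) (k+1) / [(k+2) (k+1)] - rational; roots negated = parameters, x = (1/5), C = 4/7.

x = 1/5 here; the reduced form reads 2F1, upper {1, 1}, lower {2}, C = 4/7. Verdict (x = 1/5): logarithm (I6) applies (the logarithm: parameters (1,1;2), x = 1/5). Value: (-20/7) * ln(4/5).


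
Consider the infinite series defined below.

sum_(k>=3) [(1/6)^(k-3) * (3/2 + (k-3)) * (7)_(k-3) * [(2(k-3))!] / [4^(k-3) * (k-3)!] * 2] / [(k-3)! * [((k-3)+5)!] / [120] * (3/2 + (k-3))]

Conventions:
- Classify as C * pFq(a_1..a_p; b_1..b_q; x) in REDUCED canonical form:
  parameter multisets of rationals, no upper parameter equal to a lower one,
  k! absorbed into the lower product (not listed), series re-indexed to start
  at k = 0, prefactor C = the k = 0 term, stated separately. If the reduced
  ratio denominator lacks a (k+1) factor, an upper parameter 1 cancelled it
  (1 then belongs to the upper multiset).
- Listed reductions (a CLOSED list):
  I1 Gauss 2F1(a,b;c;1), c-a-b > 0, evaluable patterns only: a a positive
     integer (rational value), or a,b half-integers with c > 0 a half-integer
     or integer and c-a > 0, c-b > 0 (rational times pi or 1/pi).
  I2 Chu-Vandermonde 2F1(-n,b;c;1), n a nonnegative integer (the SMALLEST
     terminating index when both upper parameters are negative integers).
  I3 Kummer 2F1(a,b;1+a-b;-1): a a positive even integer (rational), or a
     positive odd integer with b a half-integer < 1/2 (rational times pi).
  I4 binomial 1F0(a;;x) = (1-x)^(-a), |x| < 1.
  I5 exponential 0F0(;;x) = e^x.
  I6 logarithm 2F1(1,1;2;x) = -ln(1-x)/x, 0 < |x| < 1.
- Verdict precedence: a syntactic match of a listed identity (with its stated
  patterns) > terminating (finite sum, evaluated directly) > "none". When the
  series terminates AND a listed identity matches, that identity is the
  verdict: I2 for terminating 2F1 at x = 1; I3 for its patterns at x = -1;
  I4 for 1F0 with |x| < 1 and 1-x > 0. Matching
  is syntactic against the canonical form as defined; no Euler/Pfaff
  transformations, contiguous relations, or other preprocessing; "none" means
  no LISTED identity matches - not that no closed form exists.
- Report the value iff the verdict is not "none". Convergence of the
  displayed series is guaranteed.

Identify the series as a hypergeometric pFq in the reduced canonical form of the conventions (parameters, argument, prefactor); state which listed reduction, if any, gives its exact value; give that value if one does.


Canonical form: C = 2 times 2F1 with upper {1/2, 7}, lower {6}, x = 1/6. Verdict: none. Every listed pattern misses the 2F1 form at 1/6, upper {1/2, 7}.

First insight: t_0 = 2 here, and the denominator's factorial ratio (prefactor 2) is a lower Pochhammer.
Step ratio: r(k) = (1/6) * (k+1/2) (k+7) / [(k+6) (k+1)] - rational in k, leading ratio (1/6); with t_0 = 2, classification follows.


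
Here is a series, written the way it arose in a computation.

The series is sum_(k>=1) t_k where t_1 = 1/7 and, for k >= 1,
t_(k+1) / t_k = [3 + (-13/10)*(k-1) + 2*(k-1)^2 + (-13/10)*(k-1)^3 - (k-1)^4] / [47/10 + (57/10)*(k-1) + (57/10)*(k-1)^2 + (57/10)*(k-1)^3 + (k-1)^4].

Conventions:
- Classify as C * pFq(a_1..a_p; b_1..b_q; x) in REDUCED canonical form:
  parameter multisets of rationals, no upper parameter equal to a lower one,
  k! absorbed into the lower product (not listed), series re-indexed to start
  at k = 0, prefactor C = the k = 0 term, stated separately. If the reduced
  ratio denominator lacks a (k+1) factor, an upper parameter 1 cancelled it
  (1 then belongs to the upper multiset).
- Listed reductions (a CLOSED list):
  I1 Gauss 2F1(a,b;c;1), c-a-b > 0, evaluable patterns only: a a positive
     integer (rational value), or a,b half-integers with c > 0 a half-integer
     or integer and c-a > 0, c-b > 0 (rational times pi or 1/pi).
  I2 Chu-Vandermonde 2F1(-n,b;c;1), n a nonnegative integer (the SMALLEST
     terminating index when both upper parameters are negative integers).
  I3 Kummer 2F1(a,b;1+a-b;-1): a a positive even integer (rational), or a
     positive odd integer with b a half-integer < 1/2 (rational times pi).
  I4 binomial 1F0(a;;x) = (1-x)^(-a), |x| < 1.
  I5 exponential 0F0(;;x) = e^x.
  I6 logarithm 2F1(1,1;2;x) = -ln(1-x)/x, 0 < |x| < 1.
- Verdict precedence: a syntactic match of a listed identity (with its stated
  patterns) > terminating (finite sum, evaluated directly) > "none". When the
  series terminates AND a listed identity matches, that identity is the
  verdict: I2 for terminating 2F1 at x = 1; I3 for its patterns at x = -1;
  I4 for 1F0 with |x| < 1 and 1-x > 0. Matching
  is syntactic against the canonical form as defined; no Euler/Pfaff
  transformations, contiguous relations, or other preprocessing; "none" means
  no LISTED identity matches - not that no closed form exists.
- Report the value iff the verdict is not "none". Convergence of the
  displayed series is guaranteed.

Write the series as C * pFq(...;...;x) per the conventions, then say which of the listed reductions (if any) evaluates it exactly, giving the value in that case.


Classification (C = 1/7): 2F1 with upper {-6/5, 5/2}, lower {47/10}, argument x = -1. Verdict: none here - no I1-I6 shape fits x = -1 with lower {47/10}.

Key step: t_0 being 1/7, factor the ratio over Q (prefactor 1/7): negated roots = parameters.
Step ratio: r(k) = (-1) * (k-6/5) (k+5/2) / [(k+47/10) (k+1)] - rational; roots negated = parameters, x = (-1), C = 1/7.


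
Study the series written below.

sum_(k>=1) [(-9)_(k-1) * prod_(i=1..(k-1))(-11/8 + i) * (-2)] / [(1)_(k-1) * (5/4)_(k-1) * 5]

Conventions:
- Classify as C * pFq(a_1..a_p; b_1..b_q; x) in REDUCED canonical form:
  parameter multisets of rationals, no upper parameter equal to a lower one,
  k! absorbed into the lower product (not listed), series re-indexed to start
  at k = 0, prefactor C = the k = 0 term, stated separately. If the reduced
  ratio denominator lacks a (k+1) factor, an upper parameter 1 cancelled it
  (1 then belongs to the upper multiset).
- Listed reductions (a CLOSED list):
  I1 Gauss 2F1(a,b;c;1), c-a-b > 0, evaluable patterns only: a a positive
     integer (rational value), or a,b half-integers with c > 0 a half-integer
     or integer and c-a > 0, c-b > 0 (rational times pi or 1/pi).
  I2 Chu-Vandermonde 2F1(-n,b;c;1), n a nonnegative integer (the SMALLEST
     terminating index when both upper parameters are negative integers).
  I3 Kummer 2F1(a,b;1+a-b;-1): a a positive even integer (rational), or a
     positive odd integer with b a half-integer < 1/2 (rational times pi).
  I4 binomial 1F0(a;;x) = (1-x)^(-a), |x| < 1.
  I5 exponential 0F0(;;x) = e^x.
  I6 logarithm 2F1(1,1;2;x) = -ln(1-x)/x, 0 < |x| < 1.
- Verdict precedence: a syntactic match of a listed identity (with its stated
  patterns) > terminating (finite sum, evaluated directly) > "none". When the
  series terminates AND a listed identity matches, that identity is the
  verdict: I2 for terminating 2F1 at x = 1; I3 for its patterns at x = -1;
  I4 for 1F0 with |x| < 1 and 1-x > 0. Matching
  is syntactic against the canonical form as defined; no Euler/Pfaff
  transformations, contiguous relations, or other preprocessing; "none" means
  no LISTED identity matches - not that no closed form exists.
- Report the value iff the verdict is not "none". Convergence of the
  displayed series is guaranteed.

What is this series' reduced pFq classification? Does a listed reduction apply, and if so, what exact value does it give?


With C = -2/5: the canonical form is 2F1(-9, -3/8; 5/4; 1). Verdict: this is Chu-Vandermonde (I2) (terminating 2F1 at x = 1 with n = 9, b = -3/8, c = 5/4). Value: -520513/544000.

Structural cue: t_0 = -2/5 here, and (1)_k (C = -2/5, x = 1) is k! itself.
Adjacent-term ratio: r(k) = 1 * (k-9) (k-3/8) / [(k+5/4) (k+1)] - rational in k, leading ratio 1; with t_0 = -2/5, classification follows.


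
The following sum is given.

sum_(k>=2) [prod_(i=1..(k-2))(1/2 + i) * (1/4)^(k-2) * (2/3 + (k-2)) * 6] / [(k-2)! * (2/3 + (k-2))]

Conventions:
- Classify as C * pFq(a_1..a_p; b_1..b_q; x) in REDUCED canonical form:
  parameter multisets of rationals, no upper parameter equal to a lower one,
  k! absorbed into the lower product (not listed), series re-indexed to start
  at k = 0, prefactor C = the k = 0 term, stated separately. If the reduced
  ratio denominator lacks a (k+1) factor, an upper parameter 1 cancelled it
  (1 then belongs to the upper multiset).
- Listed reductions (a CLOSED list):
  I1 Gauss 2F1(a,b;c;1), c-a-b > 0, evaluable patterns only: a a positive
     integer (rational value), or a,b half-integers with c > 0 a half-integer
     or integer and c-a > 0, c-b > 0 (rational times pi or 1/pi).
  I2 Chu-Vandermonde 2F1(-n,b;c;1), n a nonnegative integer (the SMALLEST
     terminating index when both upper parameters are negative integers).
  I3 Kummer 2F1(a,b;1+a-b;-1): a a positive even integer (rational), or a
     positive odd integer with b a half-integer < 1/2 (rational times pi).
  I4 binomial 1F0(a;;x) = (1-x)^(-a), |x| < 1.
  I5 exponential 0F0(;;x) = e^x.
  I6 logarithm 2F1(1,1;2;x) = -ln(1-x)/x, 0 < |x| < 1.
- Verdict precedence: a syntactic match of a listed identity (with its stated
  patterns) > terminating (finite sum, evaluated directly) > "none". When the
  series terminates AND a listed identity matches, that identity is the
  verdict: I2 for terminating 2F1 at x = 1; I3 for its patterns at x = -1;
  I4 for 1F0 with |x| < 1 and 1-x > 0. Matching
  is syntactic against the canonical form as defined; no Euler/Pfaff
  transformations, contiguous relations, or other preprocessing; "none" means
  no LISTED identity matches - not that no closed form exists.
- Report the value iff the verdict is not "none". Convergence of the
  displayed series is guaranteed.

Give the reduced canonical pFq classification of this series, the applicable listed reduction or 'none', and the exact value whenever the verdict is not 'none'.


The tell: t_0 being 6, k + 2/3 divides numerator and denominator alike; C = 6 after cancelling.
Ratio: r(k) = (1/4) * (k+3/2) / [(k+1)] - poly over poly, x = (1/4) from leading terms; C = 6 at k = 0.

Classification (C = 6): 1F0 with upper {3/2}, lower {-}, argument x = 1/4. Verdict at x = 1/4: binomial (I4) matches (the 1F0 binomial series: exponent -3/2, x = 1/4). Sum: 6 * (3/4)^(-3/2).


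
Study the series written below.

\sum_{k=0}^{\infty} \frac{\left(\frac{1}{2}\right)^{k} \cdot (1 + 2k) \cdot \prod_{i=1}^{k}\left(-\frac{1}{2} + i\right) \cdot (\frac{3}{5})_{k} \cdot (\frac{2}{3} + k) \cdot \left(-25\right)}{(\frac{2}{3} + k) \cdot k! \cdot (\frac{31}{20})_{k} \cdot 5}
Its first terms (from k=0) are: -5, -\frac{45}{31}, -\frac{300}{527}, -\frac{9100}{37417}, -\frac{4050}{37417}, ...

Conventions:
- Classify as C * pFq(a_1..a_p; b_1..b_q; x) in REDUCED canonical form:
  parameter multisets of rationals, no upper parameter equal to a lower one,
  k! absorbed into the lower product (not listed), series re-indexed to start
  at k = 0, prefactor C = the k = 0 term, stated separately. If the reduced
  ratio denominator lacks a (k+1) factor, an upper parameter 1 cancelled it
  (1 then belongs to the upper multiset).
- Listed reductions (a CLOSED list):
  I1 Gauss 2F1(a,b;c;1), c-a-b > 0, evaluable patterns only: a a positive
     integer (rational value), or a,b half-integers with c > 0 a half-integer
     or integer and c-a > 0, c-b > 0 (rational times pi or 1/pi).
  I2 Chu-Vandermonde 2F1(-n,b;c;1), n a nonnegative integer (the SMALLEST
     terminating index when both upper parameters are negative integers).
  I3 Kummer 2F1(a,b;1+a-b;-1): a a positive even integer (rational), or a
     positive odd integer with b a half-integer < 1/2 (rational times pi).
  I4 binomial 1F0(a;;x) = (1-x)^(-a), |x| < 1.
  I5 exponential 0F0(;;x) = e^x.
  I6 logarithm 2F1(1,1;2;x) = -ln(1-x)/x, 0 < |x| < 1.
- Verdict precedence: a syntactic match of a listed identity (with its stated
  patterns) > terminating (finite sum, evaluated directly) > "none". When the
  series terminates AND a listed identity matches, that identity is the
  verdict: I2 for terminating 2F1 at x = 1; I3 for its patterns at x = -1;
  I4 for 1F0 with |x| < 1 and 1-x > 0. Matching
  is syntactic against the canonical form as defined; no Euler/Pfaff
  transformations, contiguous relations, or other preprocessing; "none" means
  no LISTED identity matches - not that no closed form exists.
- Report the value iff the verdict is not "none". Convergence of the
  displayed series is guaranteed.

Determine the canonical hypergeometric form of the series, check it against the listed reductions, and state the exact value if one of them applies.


Key step: t_0 being -5, the (2k+1) factor (C = -5) shifts (1/2)_k to (3/2)_k.
Step ratio: r(k) = \frac{1}{2} * (k+\frac{3}{5}) (k+\frac{3}{2}) / [(k+\frac{31}{20}) (k+1)] - rational in k, leading ratio \frac{1}{2}; with t_0 = -5, classification follows.

x = \frac{1}{2} here; the reduced form reads 2F1, upper {\frac{3}{5}, \frac{3}{2}}, lower {\frac{31}{20}}, C = -5. Verdict: none. Every listed pattern misses the 2F1 form at \frac{1}{2}, upper {\frac{3}{5}, \frac{3}{2}}.


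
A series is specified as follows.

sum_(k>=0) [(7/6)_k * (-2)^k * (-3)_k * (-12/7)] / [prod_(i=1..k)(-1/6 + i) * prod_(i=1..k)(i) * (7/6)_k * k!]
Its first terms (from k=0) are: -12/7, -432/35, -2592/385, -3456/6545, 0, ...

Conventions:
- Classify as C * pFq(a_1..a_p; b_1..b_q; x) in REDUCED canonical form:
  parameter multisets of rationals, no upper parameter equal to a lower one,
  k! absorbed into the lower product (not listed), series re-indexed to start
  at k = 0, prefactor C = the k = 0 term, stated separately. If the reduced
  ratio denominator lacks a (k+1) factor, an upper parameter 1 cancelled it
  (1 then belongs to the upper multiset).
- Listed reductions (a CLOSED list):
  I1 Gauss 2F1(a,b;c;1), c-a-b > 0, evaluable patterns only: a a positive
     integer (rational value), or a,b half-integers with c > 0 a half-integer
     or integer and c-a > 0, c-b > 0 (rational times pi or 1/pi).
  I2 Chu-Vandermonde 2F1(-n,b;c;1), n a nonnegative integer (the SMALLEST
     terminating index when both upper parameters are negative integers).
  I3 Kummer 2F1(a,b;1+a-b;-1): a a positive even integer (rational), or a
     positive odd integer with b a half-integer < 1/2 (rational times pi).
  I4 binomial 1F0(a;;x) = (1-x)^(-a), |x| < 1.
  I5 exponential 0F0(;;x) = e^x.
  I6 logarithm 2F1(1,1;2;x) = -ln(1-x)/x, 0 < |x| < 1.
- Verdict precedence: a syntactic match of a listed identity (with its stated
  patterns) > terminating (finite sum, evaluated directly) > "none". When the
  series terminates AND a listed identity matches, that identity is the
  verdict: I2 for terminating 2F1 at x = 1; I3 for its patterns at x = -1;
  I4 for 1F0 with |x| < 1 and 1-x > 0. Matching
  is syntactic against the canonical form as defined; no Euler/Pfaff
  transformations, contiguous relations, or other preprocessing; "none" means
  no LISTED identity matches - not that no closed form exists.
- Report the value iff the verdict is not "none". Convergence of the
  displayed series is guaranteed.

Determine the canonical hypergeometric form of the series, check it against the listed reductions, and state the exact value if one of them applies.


At argument -2: a 1F2 with upper {-3}, lower {5/6, 1}, scaled by C = -12/7. Verdict: terminating. With -3 upstairs the series is a 4-term polynomial sum; evaluated term by term. Value: -1812/85.

Key observation: t_0 = -12/7 here, and the parameter 7/6 appears in both the upper and lower lists and cancels.
Consecutive-term ratio: r(k) = (-2) * (k-3) / [(k+5/6) (k+1) (k+1)] - rational in k. x = (-2); t_0 = -12/7; negate the roots.


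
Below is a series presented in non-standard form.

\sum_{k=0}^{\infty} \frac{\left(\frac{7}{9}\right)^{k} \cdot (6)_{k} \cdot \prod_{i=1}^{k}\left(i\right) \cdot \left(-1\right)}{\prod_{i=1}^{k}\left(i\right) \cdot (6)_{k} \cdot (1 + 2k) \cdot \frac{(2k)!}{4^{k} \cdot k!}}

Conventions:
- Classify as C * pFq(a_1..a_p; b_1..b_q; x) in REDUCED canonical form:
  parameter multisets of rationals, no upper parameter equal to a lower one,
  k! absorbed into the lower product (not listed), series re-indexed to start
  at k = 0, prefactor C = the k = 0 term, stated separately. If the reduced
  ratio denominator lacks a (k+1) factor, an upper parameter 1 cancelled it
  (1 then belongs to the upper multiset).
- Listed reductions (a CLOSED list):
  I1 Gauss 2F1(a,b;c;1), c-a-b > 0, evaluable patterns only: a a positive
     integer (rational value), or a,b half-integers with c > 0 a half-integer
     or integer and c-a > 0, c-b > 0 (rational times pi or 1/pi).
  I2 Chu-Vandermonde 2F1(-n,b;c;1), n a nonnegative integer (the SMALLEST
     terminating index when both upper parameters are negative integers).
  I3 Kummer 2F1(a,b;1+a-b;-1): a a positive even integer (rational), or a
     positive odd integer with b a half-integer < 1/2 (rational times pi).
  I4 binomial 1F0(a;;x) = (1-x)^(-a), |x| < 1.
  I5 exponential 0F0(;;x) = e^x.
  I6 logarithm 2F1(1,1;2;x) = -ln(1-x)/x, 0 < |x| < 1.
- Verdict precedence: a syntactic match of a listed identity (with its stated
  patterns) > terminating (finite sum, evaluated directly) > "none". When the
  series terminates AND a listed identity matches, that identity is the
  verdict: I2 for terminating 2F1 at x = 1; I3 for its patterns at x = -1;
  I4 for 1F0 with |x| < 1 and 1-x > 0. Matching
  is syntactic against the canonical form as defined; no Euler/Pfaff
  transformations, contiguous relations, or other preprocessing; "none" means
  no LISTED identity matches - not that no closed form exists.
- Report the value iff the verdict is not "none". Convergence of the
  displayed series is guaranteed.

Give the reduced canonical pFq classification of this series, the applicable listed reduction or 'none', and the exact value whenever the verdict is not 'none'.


Classification (C = -1): 1F1 with upper {1}, lower {\frac{3}{2}}, argument x = \frac{7}{9}. Verdict: none - this 1F1 at x = \frac{7}{9} matches no listed pattern, and upper {1} holds no stopper.

First insight: with t_0 = -1, the lower (2k+1) factor (prefactor -1) shifts a half-integer Pochhammer.
Step ratio: r(k) = \frac{7}{9} * (k+1) / [(k+\frac{3}{2}) (k+1)] ; factor over Q: parameters, x = \frac{7}{9}, and C = -1.


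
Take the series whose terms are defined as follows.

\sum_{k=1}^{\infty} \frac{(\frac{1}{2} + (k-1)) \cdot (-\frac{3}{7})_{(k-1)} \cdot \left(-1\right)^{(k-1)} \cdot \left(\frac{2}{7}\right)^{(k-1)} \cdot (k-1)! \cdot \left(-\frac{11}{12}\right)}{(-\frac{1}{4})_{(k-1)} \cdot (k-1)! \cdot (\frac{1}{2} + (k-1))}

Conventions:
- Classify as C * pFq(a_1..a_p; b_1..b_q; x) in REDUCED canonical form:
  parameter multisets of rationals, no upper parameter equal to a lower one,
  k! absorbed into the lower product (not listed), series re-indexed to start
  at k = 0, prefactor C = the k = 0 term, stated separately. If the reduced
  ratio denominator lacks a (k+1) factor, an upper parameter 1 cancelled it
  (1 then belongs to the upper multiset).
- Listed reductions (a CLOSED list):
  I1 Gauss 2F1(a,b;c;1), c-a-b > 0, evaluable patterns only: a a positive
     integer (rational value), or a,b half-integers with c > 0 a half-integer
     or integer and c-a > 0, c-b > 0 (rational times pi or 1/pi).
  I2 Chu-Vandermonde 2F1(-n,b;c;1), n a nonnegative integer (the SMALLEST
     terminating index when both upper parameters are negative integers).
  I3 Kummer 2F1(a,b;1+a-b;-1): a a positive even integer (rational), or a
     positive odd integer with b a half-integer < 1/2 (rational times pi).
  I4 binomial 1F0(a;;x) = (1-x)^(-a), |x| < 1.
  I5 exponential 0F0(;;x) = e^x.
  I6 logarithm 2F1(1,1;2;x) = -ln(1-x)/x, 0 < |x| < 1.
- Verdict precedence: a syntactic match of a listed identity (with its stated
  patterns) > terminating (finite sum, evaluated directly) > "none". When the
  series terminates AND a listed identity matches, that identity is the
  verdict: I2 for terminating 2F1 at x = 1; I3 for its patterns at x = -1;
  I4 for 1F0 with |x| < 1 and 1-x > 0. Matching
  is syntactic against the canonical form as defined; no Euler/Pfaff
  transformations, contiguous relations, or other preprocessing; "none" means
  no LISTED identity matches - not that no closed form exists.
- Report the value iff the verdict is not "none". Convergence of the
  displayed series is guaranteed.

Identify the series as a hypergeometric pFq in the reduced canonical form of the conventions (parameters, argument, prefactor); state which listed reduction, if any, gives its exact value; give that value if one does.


Classification (C = -\frac{11}{12}): 2F1 with upper {-\frac{3}{7}, 1}, lower {-\frac{1}{4}}, argument x = -\frac{2}{7}. Verdict: none - this 2F1 at x = -\frac{2}{7} matches no listed pattern, and upper {-\frac{3}{7}, 1} holds no stopper.

Key step: with t_0 = -\frac{11}{12}, the (-1)^k factor (prefactor -11/12) folds into the argument's sign.
Term ratio: r(k) = -\frac{2}{7} * (k-\frac{3}{7}) (k+1) / [(k-\frac{1}{4}) (k+1)] - rational in k. x = -\frac{2}{7}; t_0 = -\frac{11}{12}; negate the roots.


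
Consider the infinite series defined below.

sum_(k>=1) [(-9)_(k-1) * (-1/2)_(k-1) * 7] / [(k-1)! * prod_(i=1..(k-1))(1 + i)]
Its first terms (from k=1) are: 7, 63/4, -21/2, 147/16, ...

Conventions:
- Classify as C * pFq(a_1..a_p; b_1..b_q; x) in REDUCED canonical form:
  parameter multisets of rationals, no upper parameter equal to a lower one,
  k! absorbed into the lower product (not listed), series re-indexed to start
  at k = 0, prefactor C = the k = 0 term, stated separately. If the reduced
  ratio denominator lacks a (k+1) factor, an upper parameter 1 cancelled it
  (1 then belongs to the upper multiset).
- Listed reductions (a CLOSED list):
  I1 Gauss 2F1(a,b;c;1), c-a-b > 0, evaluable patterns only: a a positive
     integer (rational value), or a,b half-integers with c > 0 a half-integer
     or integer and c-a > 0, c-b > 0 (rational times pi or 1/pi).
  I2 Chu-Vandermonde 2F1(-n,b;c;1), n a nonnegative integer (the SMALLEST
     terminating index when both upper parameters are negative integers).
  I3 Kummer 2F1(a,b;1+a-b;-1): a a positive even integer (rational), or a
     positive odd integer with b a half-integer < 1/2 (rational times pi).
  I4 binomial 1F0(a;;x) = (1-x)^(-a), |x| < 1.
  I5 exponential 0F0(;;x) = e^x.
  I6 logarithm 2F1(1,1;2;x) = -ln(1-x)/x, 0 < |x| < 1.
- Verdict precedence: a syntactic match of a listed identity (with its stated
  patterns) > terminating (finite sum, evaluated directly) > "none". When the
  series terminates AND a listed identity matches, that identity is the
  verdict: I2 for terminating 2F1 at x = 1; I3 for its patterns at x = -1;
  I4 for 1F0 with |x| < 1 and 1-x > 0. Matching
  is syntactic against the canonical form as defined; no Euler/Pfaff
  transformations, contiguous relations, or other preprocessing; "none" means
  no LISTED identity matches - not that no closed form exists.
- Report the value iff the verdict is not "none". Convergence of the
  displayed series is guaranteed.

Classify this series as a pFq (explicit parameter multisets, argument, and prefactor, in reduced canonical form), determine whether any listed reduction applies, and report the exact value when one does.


At argument 1: a 2F1 with upper {-9, -1/2}, lower {2}, scaled by C = 7. Verdict: Chu-Vandermonde (I2) applies (terminating 2F1 at x = 1 with n = 9, b = -1/2, c = 2). Hence: 2263261/131072.

Key step: t_0 = 7 here, and the lower running product (C = 7) is a rising factorial.
Step ratio: r(k) = 1 * (k-9) (k-1/2) / [(k+2) (k+1)] ; factor over Q: parameters, x = 1, and C = 7.


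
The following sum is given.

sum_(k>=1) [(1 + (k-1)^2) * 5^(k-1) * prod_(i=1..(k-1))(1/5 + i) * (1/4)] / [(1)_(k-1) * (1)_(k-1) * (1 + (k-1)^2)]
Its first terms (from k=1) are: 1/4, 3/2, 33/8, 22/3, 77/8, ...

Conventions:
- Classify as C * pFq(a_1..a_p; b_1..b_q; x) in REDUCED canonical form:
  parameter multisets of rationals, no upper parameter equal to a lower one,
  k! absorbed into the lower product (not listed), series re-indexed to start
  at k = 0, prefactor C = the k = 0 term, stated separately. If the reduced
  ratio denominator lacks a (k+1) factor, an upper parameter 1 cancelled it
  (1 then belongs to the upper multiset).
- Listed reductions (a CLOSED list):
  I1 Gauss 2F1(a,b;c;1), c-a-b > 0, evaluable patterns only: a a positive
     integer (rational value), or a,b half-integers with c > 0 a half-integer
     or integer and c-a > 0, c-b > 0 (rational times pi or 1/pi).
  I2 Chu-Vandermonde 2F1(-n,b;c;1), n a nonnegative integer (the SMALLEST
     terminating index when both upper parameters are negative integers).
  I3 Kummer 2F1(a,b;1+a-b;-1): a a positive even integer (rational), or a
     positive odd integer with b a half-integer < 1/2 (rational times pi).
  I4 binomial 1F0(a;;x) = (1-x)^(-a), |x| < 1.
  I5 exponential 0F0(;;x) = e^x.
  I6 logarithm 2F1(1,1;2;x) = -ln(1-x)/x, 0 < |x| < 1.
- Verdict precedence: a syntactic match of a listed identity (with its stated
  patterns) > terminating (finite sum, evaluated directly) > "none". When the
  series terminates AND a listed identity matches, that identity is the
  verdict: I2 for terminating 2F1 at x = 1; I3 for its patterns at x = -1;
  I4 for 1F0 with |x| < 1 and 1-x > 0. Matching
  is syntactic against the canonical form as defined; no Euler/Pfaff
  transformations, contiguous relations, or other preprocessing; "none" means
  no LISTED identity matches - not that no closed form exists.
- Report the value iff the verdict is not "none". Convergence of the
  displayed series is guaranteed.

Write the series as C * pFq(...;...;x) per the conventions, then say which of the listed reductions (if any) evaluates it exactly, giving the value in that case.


With C = 1/4: the canonical form is 1F1(6/5; 1; 5). Verdict: none (x = 5): each listed identity misses the multisets {6/5} ; {1}.

Structural cue: t_0 being 1/4, (1)_k (C = 1/4, x = 5) is k! itself.
Step ratio: r(k) = 5 * (k+6/5) / [(k+1) (k+1)] - rational in k. x = 5; t_0 = 1/4; negate the roots.


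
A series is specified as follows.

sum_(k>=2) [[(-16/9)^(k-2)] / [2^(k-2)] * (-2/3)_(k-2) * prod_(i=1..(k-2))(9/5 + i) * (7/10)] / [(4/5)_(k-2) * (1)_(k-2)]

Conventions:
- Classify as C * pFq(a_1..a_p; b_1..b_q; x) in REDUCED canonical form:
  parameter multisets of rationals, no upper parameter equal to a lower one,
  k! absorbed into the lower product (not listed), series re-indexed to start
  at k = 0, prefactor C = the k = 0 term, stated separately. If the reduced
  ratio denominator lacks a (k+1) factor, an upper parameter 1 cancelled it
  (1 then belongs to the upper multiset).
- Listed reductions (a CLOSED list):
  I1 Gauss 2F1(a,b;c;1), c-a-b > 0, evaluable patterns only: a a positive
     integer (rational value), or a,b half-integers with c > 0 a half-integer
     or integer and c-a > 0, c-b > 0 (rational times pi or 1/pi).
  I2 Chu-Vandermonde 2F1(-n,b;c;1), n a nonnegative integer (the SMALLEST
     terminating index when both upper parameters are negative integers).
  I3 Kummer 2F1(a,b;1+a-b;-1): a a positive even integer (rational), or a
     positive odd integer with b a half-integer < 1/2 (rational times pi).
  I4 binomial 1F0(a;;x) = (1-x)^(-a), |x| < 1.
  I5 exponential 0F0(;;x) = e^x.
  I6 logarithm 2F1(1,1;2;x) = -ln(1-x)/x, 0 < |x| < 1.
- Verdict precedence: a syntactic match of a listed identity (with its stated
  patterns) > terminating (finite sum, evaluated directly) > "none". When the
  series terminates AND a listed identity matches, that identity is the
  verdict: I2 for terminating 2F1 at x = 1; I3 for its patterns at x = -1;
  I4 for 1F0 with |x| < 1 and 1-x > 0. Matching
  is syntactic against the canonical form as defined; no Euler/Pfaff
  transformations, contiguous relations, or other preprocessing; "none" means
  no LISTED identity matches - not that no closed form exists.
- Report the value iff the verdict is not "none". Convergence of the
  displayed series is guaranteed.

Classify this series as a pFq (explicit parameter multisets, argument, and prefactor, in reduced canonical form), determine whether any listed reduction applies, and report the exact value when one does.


Reduced: x = -8/9, 2F1, upper = {-2/3, 14/5}, lower = {4/5}, C = 7/10. Verdict: no listed reduction: x = -8/9 and upper {-2/3, 14/5} fail every I1-I6 pattern.

Key step: x = (-8/9) and the two k-th powers (C = 7/10, x = -8/9) combine into one argument.
Adjacent-term ratio: r(k) = (-8/9) * (k-2/3) (k+14/5) / [(k+4/5) (k+1)] - poly over poly, x = (-8/9) from leading terms; C = 7/10 at k = 0.
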